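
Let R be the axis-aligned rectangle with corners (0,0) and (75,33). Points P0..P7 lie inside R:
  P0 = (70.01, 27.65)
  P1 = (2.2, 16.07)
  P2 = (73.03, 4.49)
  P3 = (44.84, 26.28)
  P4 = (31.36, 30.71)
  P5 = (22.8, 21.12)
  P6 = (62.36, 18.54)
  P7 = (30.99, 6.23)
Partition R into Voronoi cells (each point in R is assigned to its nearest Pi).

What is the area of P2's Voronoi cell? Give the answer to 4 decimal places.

1. box [0,75]×[0,33]: [(0, 0) (75, 0) (75, 33) (0, 33)]
2. ⊥bis P2·P0 via (71.52,16.07): [(0, 6.744) (0, 0) (75, 0) (75, 16.5238)]  |A|=872.5415
3. ⊥bis P2·P1 via (37.615,10.28): [(37.8437, 11.6787) (35.9343, 0) (75, 0) (75, 16.5238)]  |A|=535.0997
4. ⊥bis P2·P3 via (58.935,15.385): [(58.1132, 14.3218) (47.0429, 0) (75, 0) (75, 16.5238)]  |A|=339.7152
5. ⊥bis P2·P4 via (52.195,17.6): [(58.1132, 14.3218) (47.0429, 0) (75, 0) (75, 16.5238)]  |A|=339.7152
6. ⊥bis P2·P5 via (47.915,12.805): [(58.1132, 14.3218) (47.0429, 0) (75, 0) (75, 16.5238)]  |A|=339.7152
7. ⊥bis P2·P6 via (67.695,11.515): [(74.1434, 16.4121) (52.5323, 0) (75, 0) (75, 16.5238)]  |A|=191.4481
8. ⊥bis P2·P7 via (52.01,5.36): [(74.1434, 16.4121) (52.5323, 0) (75, 0) (75, 16.5238)]  |A|=191.4481
9. canonical 4-gon: [(74.1434, 16.4121) (52.5323, 0) (75, 0) (75, 16.5238)]
10. shoelace: 191.4481

Area of P2's cell: 191.4481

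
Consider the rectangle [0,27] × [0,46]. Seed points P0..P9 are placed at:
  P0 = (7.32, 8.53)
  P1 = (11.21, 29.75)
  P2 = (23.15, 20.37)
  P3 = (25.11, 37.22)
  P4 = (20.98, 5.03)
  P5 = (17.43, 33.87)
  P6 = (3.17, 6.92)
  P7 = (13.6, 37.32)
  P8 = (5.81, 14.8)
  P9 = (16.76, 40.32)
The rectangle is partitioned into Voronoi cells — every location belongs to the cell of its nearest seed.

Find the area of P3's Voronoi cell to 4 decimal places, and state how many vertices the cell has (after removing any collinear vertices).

1. box [0,27]×[0,46]: [(0, 0) (27, 0) (27, 46) (0, 46)]
2. ⊥bis P3·P0 via (16.215,22.875): [(0, 32.9295) (27, 16.1875) (27, 46) (0, 46)]  |A|=578.9203
3. ⊥bis P3·P1 via (18.16,33.485): [(27, 17.0357) (27, 46) (11.4343, 46)]  |A|=225.4243
4. ⊥bis P3·P2 via (24.13,28.795): [(20.4504, 29.223) (27, 28.4612) (27, 46) (11.4343, 46)]  |A|=188.0086
5. ⊥bis P3·P4 via (23.045,21.125): [(20.4504, 29.223) (27, 28.4612) (27, 46) (11.4343, 46)]  |A|=188.0086
6. ⊥bis P3·P5 via (21.27,35.545): [(24.2188, 28.7847) (27, 28.4612) (27, 46) (16.7096, 46)]  |A|=112.9659
7. ⊥bis P3·P6 via (14.14,22.07): [(24.2188, 28.7847) (27, 28.4612) (27, 46) (16.7096, 46)]  |A|=112.9659
8. ⊥bis P3·P7 via (19.355,37.27): [(19.3777, 39.8832) (24.2188, 28.7847) (27, 28.4612) (27, 46) (19.4308, 46)]  |A|=104.643
9. ⊥bis P3·P8 via (15.46,26.01): [(19.3777, 39.8832) (24.2188, 28.7847) (27, 28.4612) (27, 46) (19.4308, 46)]  |A|=104.643
10. ⊥bis P3·P9 via (20.935,38.77): [(20.4422, 37.4427) (24.2188, 28.7847) (27, 28.4612) (27, 46) (23.6192, 46)]  |A|=83.4019
11. canonical 5-gon: [(20.4422, 37.4427) (24.2188, 28.7847) (27, 28.4612) (27, 46) (23.6192, 46)]
12. shoelace: 83.4019

Area of P3's cell: 83.4019 (5 vertices)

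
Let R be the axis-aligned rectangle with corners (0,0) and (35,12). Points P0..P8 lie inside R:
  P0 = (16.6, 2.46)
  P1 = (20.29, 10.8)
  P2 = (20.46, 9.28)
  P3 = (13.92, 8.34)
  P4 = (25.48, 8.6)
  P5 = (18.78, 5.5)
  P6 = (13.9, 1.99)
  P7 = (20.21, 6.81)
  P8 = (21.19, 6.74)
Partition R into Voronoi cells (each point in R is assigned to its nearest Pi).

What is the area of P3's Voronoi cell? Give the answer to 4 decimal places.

Area of P3's cell: 112.7300

1. box [0,35]×[0,12]: [(0, 0) (35, 0) (35, 12) (0, 12)]
2. ⊥bis P3·P0 via (15.26,5.4): [(0, 0) (3.4122, 0) (29.7406, 12) (0, 12)]  |A|=198.917
3. ⊥bis P3·P1 via (17.105,9.57): [(0, 0) (3.4122, 0) (18.1982, 6.7392) (16.1666, 12) (0, 12)]  |A|=163.2118
4. ⊥bis P3·P2 via (17.19,8.81): [(0, 0) (3.4122, 0) (17.5313, 6.4352) (17.0664, 9.67) (16.1666, 12) (0, 12)]  |A|=162.0625
5. ⊥bis P3·P4 via (19.7,8.47): [(0, 0) (3.4122, 0) (17.5313, 6.4352) (17.0664, 9.67) (16.1666, 12) (0, 12)]  |A|=162.0625
6. ⊥bis P3·P5 via (16.35,6.92): [(0, 0) (3.4122, 0) (15.535, 5.5253) (17.2422, 8.4468) (17.0664, 9.67) (16.1666, 12) (0, 12)]  |A|=159.9232
7. ⊥bis P3·P6 via (13.91,5.165): [(0, 5.2088) (14.7387, 5.1624) (15.535, 5.5253) (17.2422, 8.4468) (17.0664, 9.67) (16.1666, 12) (0, 12)]  |A|=112.73
8. ⊥bis P3·P7 via (17.065,7.575): [(0, 5.2088) (14.7387, 5.1624) (15.535, 5.5253) (17.2422, 8.4468) (17.0664, 9.67) (16.1666, 12) (0, 12)]  |A|=112.73
9. ⊥bis P3·P8 via (17.555,7.54): [(0, 5.2088) (14.7387, 5.1624) (15.535, 5.5253) (17.2422, 8.4468) (17.0664, 9.67) (16.1666, 12) (0, 12)]  |A|=112.73
10. canonical 7-gon: [(0, 5.2088) (14.7387, 5.1624) (15.535, 5.5253) (17.2422, 8.4468) (17.0664, 9.67) (16.1666, 12) (0, 12)]
11. shoelace: 112.73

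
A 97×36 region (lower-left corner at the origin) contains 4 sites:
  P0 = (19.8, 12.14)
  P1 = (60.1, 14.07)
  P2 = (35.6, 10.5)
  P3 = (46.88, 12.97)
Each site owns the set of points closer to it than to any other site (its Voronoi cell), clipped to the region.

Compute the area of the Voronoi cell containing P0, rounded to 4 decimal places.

Area of P0's cell: 1022.1612

1. box [0,97]×[0,36]: [(0, 0) (97, 0) (97, 36) (0, 36)]
2. ⊥bis P0·P1 via (39.95,13.105): [(0, 0) (40.5776, 0) (38.8535, 36) (0, 36)]  |A|=1429.7607
3. ⊥bis P0·P2 via (27.7,11.32): [(0, 0) (26.525, 0) (30.2617, 36) (0, 36)]  |A|=1022.1612
4. ⊥bis P0·P3 via (33.34,12.555): [(0, 0) (26.525, 0) (30.2617, 36) (0, 36)]  |A|=1022.1612
5. canonical 4-gon: [(0, 0) (26.525, 0) (30.2617, 36) (0, 36)]
6. shoelace: 1022.1612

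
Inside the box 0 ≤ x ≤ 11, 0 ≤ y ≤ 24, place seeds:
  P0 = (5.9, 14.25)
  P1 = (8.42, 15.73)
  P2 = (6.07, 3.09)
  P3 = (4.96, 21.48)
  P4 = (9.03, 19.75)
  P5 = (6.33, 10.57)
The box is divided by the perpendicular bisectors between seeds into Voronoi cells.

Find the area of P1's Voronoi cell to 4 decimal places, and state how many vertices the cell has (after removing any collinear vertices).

1. box [0,11]×[0,24]: [(0, 0) (11, 0) (11, 24) (0, 24)]
2. ⊥bis P1·P0 via (7.16,14.99): [(11, 8.4516) (11, 24) (1.8684, 24)]  |A|=70.9907
3. ⊥bis P1·P2 via (7.245,9.41): [(10.8284, 8.7438) (11, 8.7119) (11, 24) (1.8684, 24)]  |A|=70.9684
4. ⊥bis P1·P3 via (6.69,18.605): [(5.4686, 17.87) (10.8284, 8.7438) (11, 8.7119) (11, 21.1985)]  |A|=35.2319
5. ⊥bis P1·P4 via (8.725,17.74): [(5.9518, 18.1608) (5.4686, 17.87) (10.8284, 8.7438) (11, 8.7119) (11, 17.3948)]  |A|=25.631
6. ⊥bis P1·P5 via (7.375,13.15): [(5.9518, 18.1608) (5.4686, 17.87) (8.5108, 12.6899) (11, 11.6817) (11, 17.3948)]  |A|=21.6332
7. canonical 5-gon: [(5.9518, 18.1608) (5.4686, 17.87) (8.5108, 12.6899) (11, 11.6817) (11, 17.3948)]
8. shoelace: 21.6332

Area of P1's cell: 21.6332 (5 vertices)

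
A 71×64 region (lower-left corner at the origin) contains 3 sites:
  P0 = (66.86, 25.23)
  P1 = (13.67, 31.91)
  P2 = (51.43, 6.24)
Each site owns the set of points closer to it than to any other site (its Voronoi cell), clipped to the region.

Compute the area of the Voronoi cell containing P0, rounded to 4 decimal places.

1. box [0,71]×[0,64]: [(0, 0) (71, 0) (71, 64) (0, 64)]
2. ⊥bis P0·P1 via (40.265,28.57): [(36.677, 0) (71, 0) (71, 64) (44.7146, 64)]  |A|=1939.471
3. ⊥bis P0·P2 via (59.145,15.735): [(40.5505, 30.8436) (71, 6.1024) (71, 64) (44.7146, 64)]  |A|=1317.2401
4. canonical 4-gon: [(40.5505, 30.8436) (71, 6.1024) (71, 64) (44.7146, 64)]
5. shoelace: 1317.2401

Area of P0's cell: 1317.2401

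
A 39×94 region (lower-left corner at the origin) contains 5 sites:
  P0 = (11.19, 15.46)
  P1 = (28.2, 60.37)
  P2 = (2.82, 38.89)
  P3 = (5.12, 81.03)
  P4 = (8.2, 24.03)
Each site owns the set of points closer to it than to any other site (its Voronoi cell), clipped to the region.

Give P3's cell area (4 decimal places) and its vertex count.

1. box [0,39]×[0,94]: [(0, 0) (39, 0) (39, 94) (0, 94)]
2. ⊥bis P3·P0 via (8.155,48.245): [(0, 47.4901) (39, 51.1004) (39, 94) (0, 94)]  |A|=1743.4857
3. ⊥bis P3·P1 via (16.66,70.7): [(0, 52.0885) (37.5169, 94) (0, 94)]  |A|=786.1947
4. ⊥bis P3·P2 via (3.97,59.96): [(0, 60.1767) (6.9028, 59.7999) (37.5169, 94) (0, 94)]  |A|=758.2792
5. ⊥bis P3·P4 via (6.66,52.53): [(0, 60.1767) (6.9028, 59.7999) (37.5169, 94) (0, 94)]  |A|=758.2792
6. canonical 4-gon: [(0, 60.1767) (6.9028, 59.7999) (37.5169, 94) (0, 94)]
7. shoelace: 758.2792

Area of P3's cell: 758.2792 (4 vertices)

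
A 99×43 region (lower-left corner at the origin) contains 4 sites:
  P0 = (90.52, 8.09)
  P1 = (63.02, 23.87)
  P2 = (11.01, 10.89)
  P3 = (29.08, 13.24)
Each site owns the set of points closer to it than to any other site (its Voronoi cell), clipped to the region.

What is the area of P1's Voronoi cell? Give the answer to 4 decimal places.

1. box [0,99]×[0,43]: [(0, 0) (99, 0) (99, 43) (0, 43)]
2. ⊥bis P1·P0 via (76.77,15.98): [(0, 0) (67.6004, 0) (92.2746, 43) (0, 43)]  |A|=3437.3115
3. ⊥bis P1·P2 via (37.015,17.38): [(41.3525, 0) (67.6004, 0) (92.2746, 43) (30.6211, 43)]  |A|=1889.8798
4. ⊥bis P1·P3 via (46.05,18.555): [(51.8614, 0) (67.6004, 0) (92.2746, 43) (38.3938, 43)]  |A|=1496.8235
5. canonical 4-gon: [(51.8614, 0) (67.6004, 0) (92.2746, 43) (38.3938, 43)]
6. shoelace: 1496.8235

Area of P1's cell: 1496.8235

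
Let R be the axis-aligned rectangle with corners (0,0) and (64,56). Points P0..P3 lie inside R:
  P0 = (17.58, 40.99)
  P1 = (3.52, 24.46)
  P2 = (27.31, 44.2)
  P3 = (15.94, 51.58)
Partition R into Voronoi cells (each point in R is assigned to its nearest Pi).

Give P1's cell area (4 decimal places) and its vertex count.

1. box [0,64]×[0,56]: [(0, 0) (64, 0) (64, 56) (0, 56)]
2. ⊥bis P1·P0 via (10.55,32.725): [(0, 41.6986) (0, 0) (49.024, 0)]  |A|=1022.1149
3. ⊥bis P1·P2 via (15.415,34.33): [(31.6112, 14.8109) (0, 41.6986) (0, 0) (43.9007, 0)]  |A|=984.1745
4. ⊥bis P1·P3 via (9.73,38.02): [(31.6112, 14.8109) (0, 41.6986) (0, 0) (43.9007, 0)]  |A|=984.1745
5. canonical 4-gon: [(31.6112, 14.8109) (0, 41.6986) (0, 0) (43.9007, 0)]
6. shoelace: 984.1745

Area of P1's cell: 984.1745 (4 vertices)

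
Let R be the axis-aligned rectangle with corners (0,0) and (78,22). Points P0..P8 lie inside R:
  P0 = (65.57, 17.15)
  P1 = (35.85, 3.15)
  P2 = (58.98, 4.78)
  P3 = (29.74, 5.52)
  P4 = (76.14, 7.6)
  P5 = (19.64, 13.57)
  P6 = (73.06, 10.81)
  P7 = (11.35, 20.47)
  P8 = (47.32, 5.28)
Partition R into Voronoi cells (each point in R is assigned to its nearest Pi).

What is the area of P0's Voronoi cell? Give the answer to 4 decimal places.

1. box [0,78]×[0,22]: [(0, 0) (78, 0) (78, 22) (0, 22)]
2. ⊥bis P0·P1 via (50.71,10.15): [(55.4913, 0) (78, 0) (78, 22) (45.1279, 22)]  |A|=609.1889
3. ⊥bis P0·P2 via (62.275,10.965): [(46.3228, 19.4634) (78, 2.5877) (78, 22) (45.1279, 22)]  |A|=349.1563
4. ⊥bis P0·P3 via (47.655,11.335): [(46.3228, 19.4634) (78, 2.5877) (78, 22) (45.1279, 22)]  |A|=349.1563
5. ⊥bis P0·P4 via (70.855,12.375): [(46.3228, 19.4634) (67.2071, 8.3375) (78, 20.2831) (78, 22) (45.1279, 22)]  |A|=253.6635
6. ⊥bis P0·P5 via (42.605,15.36): [(46.3228, 19.4634) (67.2071, 8.3375) (78, 20.2831) (78, 22) (45.1279, 22)]  |A|=253.6635
7. ⊥bis P0·P6 via (69.315,13.98): [(46.3228, 19.4634) (65.3681, 9.3172) (76.1036, 22) (45.1279, 22)]  |A|=214.5232
8. ⊥bis P0·P7 via (38.46,18.81): [(46.3228, 19.4634) (65.3681, 9.3172) (76.1036, 22) (45.1279, 22)]  |A|=214.5232
9. ⊥bis P0·P8 via (56.445,11.215): [(53.6026, 15.5851) (65.3681, 9.3172) (76.1036, 22) (49.4303, 22)]  |A|=193.8075
10. canonical 4-gon: [(53.6026, 15.5851) (65.3681, 9.3172) (76.1036, 22) (49.4303, 22)]
11. shoelace: 193.8075

Area of P0's cell: 193.8075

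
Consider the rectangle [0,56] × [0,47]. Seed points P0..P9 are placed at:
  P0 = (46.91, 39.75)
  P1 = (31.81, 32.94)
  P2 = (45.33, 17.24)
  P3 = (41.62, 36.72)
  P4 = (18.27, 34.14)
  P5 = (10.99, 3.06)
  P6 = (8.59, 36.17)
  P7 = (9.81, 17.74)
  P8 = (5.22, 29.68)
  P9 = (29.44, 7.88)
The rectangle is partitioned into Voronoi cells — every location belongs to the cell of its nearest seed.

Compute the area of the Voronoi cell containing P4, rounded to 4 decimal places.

Area of P4's cell: 265.6827

1. box [0,56]×[0,47]: [(0, 0) (56, 0) (56, 47) (0, 47)]
2. ⊥bis P4·P0 via (32.59,36.945): [(0, 0) (39.8268, 0) (30.6204, 47) (0, 47)]  |A|=1655.5094
3. ⊥bis P4·P1 via (25.04,33.54): [(0, 0) (22.0675, 0) (26.2329, 47) (0, 47)]  |A|=1135.059
4. ⊥bis P4·P2 via (31.8,25.69): [(0, 0) (15.7556, 0) (23.1113, 11.7778) (26.2329, 47) (0, 47)]  |A|=1097.8892
5. ⊥bis P4·P3 via (29.945,35.43): [(0, 0) (15.7556, 0) (23.1113, 11.7778) (26.2329, 47) (0, 47)]  |A|=1097.8892
6. ⊥bis P4·P5 via (14.63,18.6): [(0, 22.0268) (23.5311, 16.515) (26.2329, 47) (0, 47)]  |A|=693.6779
7. ⊥bis P4·P6 via (13.43,35.155): [(10.177, 19.6431) (23.5311, 16.515) (26.2329, 47) (15.914, 47)]  |A|=348.9227
8. ⊥bis P4·P7 via (14.04,25.94): [(11.7457, 27.1235) (23.915, 20.846) (26.2329, 47) (15.914, 47)]  |A|=268.9648
9. ⊥bis P4·P8 via (11.745,31.91): [(12.3675, 30.0885) (13.7308, 26.0995) (23.915, 20.846) (26.2329, 47) (15.914, 47)]  |A|=265.7035
10. ⊥bis P4·P9 via (23.855,21.01): [(12.3675, 30.0885) (13.7308, 26.0995) (23.7136, 20.9498) (23.9324, 21.0429) (26.2329, 47) (15.914, 47)]  |A|=265.6827
11. canonical 6-gon: [(12.3675, 30.0885) (13.7308, 26.0995) (23.7136, 20.9498) (23.9324, 21.0429) (26.2329, 47) (15.914, 47)]
12. shoelace: 265.6827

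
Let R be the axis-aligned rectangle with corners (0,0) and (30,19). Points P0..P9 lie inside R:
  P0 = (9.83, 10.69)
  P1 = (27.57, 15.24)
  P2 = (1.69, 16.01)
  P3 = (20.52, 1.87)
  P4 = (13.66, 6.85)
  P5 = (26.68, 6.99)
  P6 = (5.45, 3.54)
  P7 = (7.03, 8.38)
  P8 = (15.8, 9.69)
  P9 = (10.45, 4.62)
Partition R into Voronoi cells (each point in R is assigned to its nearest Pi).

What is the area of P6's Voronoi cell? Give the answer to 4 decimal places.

Area of P6's cell: 54.8550

1. box [0,30]×[0,19]: [(0, 0) (30, 0) (30, 19) (0, 19)]
2. ⊥bis P6·P0 via (7.64,7.115): [(0, 11.7952) (0, 0) (19.2547, 0)]  |A|=113.556
3. ⊥bis P6·P1 via (16.51,9.39): [(0, 11.7952) (0, 0) (19.2547, 0)]  |A|=113.556
4. ⊥bis P6·P2 via (3.57,9.775): [(3.3876, 9.72) (0, 8.6986) (0, 0) (19.2547, 0)]  |A|=108.3111
5. ⊥bis P6·P3 via (12.985,2.705): [(13.1029, 3.7685) (3.3876, 9.72) (0, 8.6986) (0, 0) (12.6852, 0)]  |A|=95.9325
6. ⊥bis P6·P4 via (9.555,5.195): [(9.1551, 6.1869) (3.3876, 9.72) (0, 8.6986) (0, 0) (11.6495, 0)]  |A|=84.7848
7. ⊥bis P6·P5 via (16.065,5.265): [(9.1551, 6.1869) (3.3876, 9.72) (0, 8.6986) (0, 0) (11.6495, 0)]  |A|=84.7848
8. ⊥bis P6·P7 via (6.24,5.96): [(9.7023, 4.8298) (0, 7.997) (0, 0) (11.6495, 0)]  |A|=66.9266
9. ⊥bis P6·P8 via (10.625,6.615): [(9.7023, 4.8298) (0, 7.997) (0, 0) (11.6495, 0)]  |A|=66.9266
10. ⊥bis P6·P9 via (7.95,4.08): [(7.6428, 5.502) (0, 7.997) (0, 0) (8.8313, 0)]  |A|=54.855
11. canonical 4-gon: [(7.6428, 5.502) (0, 7.997) (0, 0) (8.8313, 0)]
12. shoelace: 54.855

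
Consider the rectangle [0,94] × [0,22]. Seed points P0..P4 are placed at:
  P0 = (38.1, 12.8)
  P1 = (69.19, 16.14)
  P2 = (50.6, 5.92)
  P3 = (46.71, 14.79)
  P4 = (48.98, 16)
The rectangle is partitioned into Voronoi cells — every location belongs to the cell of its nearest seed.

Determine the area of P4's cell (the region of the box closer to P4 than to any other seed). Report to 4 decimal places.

Area of P4's cell: 123.4684

1. box [0,94]×[0,22]: [(0, 0) (94, 0) (94, 22) (0, 22)]
2. ⊥bis P4·P0 via (43.54,14.4): [(47.7753, 0) (94, 0) (94, 22) (41.3047, 22)]  |A|=1088.12
3. ⊥bis P4·P1 via (59.085,16.07): [(47.7753, 0) (59.1963, 0) (59.0439, 22) (41.3047, 22)]  |A|=320.7627
4. ⊥bis P4·P2 via (49.79,10.96): [(44.7882, 10.1561) (59.11, 12.4579) (59.0439, 22) (41.3047, 22)]  |A|=173.4569
5. ⊥bis P4·P3 via (47.845,15.395): [(50.176, 11.022) (59.11, 12.4579) (59.0439, 22) (44.3243, 22)]  |A|=123.4684
6. canonical 4-gon: [(50.176, 11.022) (59.11, 12.4579) (59.0439, 22) (44.3243, 22)]
7. shoelace: 123.4684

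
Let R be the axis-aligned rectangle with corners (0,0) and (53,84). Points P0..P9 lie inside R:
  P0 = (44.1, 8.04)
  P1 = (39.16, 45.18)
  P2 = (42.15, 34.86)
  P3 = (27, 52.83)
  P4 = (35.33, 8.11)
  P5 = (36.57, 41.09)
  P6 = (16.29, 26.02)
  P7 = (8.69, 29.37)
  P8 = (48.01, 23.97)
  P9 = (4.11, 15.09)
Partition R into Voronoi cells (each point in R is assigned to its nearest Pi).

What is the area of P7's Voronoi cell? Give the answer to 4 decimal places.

1. box [0,53]×[0,84]: [(0, 0) (53, 0) (53, 84) (0, 84)]
2. ⊥bis P7·P0 via (26.395,18.705): [(0, 0) (15.1276, 0) (53, 62.872) (53, 84) (0, 84)]  |A|=3261.4433
3. ⊥bis P7·P1 via (23.925,37.275): [(0, 83.3847) (0, 0) (15.1276, 0) (30.2445, 25.0956)]  |A|=1450.7845
4. ⊥bis P7·P2 via (25.42,32.115): [(24.8732, 35.4476) (0, 83.3847) (0, 0) (15.1276, 0) (27.358, 20.3036)]  |A|=1422.974
5. ⊥bis P7·P3 via (17.845,41.1): [(24.8732, 35.4476) (24.7275, 35.7284) (0, 55.0276) (0, 0) (15.1276, 0) (27.358, 20.3036)]  |A|=1072.3738
6. ⊥bis P7·P4 via (22.01,18.74): [(26.6588, 24.5652) (24.8732, 35.4476) (24.7275, 35.7284) (0, 55.0276) (0, 0) (7.0546, 0)]  |A|=940.0577
7. ⊥bis P7·P5 via (22.63,35.23): [(26.6588, 24.5652) (26.3678, 26.3383) (21.294, 38.4081) (0, 55.0276) (0, 0) (7.0546, 0)]  |A|=925.6814
8. ⊥bis P7·P6 via (12.49,27.695): [(18.257, 40.7784) (0, 55.0276) (0, 0) (0.2823, 0)]  |A|=508.0771
9. ⊥bis P7·P8 via (28.35,26.67): [(18.257, 40.7784) (0, 55.0276) (0, 0) (0.2823, 0)]  |A|=508.0771
10. ⊥bis P7·P9 via (6.4,22.23): [(9.6251, 21.1956) (18.257, 40.7784) (0, 55.0276) (0, 24.2827)]  |A|=388.223
11. canonical 4-gon: [(9.6251, 21.1956) (18.257, 40.7784) (0, 55.0276) (0, 24.2827)]
12. shoelace: 388.223

Area of P7's cell: 388.2230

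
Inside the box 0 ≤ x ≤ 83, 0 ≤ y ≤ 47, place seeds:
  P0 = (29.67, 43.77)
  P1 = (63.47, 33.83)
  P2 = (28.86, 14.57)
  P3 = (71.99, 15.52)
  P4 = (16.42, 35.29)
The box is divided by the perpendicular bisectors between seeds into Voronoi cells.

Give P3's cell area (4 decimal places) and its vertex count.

Area of P3's cell: 785.8994 (4 vertices)

1. box [0,83]×[0,47]: [(0, 0) (83, 0) (83, 47) (0, 47)]
2. ⊥bis P3·P0 via (50.83,29.645): [(31.041, 0) (83, 0) (83, 47) (62.415, 47)]  |A|=1704.7836
3. ⊥bis P3·P1 via (67.73,24.675): [(38.4029, 11.0285) (31.041, 0) (83, 0) (83, 31.7804)]  |A|=995.1733
4. ⊥bis P3·P2 via (50.425,15.045): [(50.3906, 16.6066) (50.7564, 0) (83, 0) (83, 31.7804)]  |A|=785.8994
5. ⊥bis P3·P4 via (44.205,25.405): [(50.3906, 16.6066) (50.7564, 0) (83, 0) (83, 31.7804)]  |A|=785.8994
6. canonical 4-gon: [(50.3906, 16.6066) (50.7564, 0) (83, 0) (83, 31.7804)]
7. shoelace: 785.8994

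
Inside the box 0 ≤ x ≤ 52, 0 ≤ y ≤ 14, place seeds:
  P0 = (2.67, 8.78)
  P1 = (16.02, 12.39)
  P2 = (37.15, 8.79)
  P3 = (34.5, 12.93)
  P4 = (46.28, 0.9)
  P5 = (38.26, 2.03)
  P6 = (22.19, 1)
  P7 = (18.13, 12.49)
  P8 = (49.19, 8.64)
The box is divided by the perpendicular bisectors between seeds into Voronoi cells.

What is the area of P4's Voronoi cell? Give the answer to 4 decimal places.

Area of P4's cell: 46.8131

1. box [0,52]×[0,14]: [(0, 0) (52, 0) (52, 14) (0, 14)]
2. ⊥bis P4·P0 via (24.475,4.84): [(23.6004, 0) (52, 0) (52, 14) (26.1301, 14)]  |A|=379.8859
3. ⊥bis P4·P1 via (31.15,6.645): [(28.6268, 0) (52, 0) (52, 14) (33.9428, 14)]  |A|=290.0128
4. ⊥bis P4·P2 via (41.715,4.845): [(37.528, 0) (52, 0) (52, 14) (49.6266, 14)]  |A|=117.9176
5. ⊥bis P4·P3 via (40.39,6.915): [(37.528, 0) (52, 0) (52, 14) (49.6266, 14)]  |A|=117.9176
6. ⊥bis P4·P5 via (42.27,1.465): [(42.9471, 6.2708) (42.0636, 0) (52, 0) (52, 14) (49.6266, 14)]  |A|=103.6969
7. ⊥bis P4·P6 via (34.235,0.95): [(42.9471, 6.2708) (42.0636, 0) (52, 0) (52, 14) (49.6266, 14)]  |A|=103.6969
8. ⊥bis P4·P7 via (32.205,6.695): [(42.9471, 6.2708) (42.0636, 0) (52, 0) (52, 14) (49.6266, 14)]  |A|=103.6969
9. ⊥bis P4·P8 via (47.735,4.77): [(43.1424, 6.4967) (42.9471, 6.2708) (42.0636, 0) (52, 0) (52, 3.1665)]  |A|=46.8131
10. canonical 5-gon: [(43.1424, 6.4967) (42.9471, 6.2708) (42.0636, 0) (52, 0) (52, 3.1665)]
11. shoelace: 46.8131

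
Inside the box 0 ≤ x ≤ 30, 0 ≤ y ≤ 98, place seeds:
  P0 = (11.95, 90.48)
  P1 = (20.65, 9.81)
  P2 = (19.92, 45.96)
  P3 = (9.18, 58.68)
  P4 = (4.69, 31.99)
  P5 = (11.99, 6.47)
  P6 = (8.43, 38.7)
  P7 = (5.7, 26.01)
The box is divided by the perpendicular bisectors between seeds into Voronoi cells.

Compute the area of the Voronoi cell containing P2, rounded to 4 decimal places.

1. box [0,30]×[0,98]: [(0, 0) (30, 0) (30, 98) (0, 98)]
2. ⊥bis P2·P0 via (15.935,68.22): [(0, 65.3673) (0, 0) (30, 0) (30, 70.7379)]  |A|=2041.5785
3. ⊥bis P2·P1 via (20.285,27.885): [(0, 65.3673) (0, 27.4754) (30, 28.0812) (30, 70.7379)]  |A|=1208.2302
4. ⊥bis P2·P3 via (14.55,52.32): [(0, 40.0349) (0, 27.4754) (30, 28.0812) (30, 65.365)]  |A|=747.6503
5. ⊥bis P2·P4 via (12.305,38.975): [(6.3865, 45.4273) (22.4376, 27.9285) (30, 28.0812) (30, 65.365)]  |A|=507.5923
6. ⊥bis P2·P5 via (15.955,26.215): [(6.3865, 45.4273) (22.4376, 27.9285) (30, 28.0812) (30, 65.365)]  |A|=507.5923
7. ⊥bis P2·P6 via (14.175,42.33): [(10.1892, 48.638) (23.2641, 27.9452) (30, 28.0812) (30, 65.365)]  |A|=439.8925
8. ⊥bis P2·P7 via (12.81,35.985): [(10.1892, 48.638) (22.5878, 29.0156) (24.0668, 27.9614) (30, 28.0812) (30, 65.365)]  |A|=439.4574
9. canonical 5-gon: [(10.1892, 48.638) (22.5878, 29.0156) (24.0668, 27.9614) (30, 28.0812) (30, 65.365)]
10. shoelace: 439.4574

Area of P2's cell: 439.4574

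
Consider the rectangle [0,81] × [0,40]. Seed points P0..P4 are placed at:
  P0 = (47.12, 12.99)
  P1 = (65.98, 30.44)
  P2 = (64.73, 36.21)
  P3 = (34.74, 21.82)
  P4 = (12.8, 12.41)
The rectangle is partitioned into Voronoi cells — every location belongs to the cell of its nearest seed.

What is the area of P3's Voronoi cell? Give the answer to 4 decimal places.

1. box [0,81]×[0,40]: [(0, 0) (81, 0) (81, 40) (0, 40)]
2. ⊥bis P3·P0 via (40.93,17.405): [(0, 0) (28.5159, 0) (57.0458, 40) (0, 40)]  |A|=1711.2351
3. ⊥bis P3·P1 via (50.36,26.13): [(0, 0) (28.5159, 0) (49.4654, 29.372) (46.5329, 40) (0, 40)]  |A|=1655.3693
4. ⊥bis P3·P2 via (49.735,29.015): [(0, 0) (28.5159, 0) (49.4654, 29.372) (49.3325, 29.8539) (44.4641, 40) (0, 40)]  |A|=1644.8744
5. ⊥bis P3·P4 via (23.77,17.115): [(30.1362, 2.2717) (49.4654, 29.372) (49.3325, 29.8539) (44.4641, 40) (13.9547, 40)]  |A|=746.5162
6. canonical 5-gon: [(30.1362, 2.2717) (49.4654, 29.372) (49.3325, 29.8539) (44.4641, 40) (13.9547, 40)]
7. shoelace: 746.5162

Area of P3's cell: 746.5162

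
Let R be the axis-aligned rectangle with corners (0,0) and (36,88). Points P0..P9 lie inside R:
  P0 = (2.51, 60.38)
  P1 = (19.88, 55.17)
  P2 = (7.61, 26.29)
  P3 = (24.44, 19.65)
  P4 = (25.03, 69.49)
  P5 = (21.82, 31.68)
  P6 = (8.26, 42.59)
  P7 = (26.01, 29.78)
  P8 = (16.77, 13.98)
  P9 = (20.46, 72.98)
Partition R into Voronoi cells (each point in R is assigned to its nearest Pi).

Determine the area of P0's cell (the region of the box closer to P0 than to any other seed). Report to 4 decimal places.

1. box [0,36]×[0,88]: [(0, 0) (36, 0) (36, 88) (0, 88)]
2. ⊥bis P0·P1 via (11.195,57.775): [(0, 20.4512) (20.2608, 88) (0, 88)]  |A|=684.2953
3. ⊥bis P0·P2 via (5.06,43.335): [(0, 42.578) (6.9486, 43.6175) (20.2608, 88) (0, 88)]  |A|=607.4203
4. ⊥bis P0·P3 via (13.475,40.015): [(0, 42.578) (6.9486, 43.6175) (20.2608, 88) (0, 88)]  |A|=607.4203
5. ⊥bis P0·P4 via (13.77,64.935): [(0, 42.578) (6.9486, 43.6175) (13.5246, 65.5417) (4.4395, 88) (0, 88)]  |A|=429.7615
6. ⊥bis P0·P5 via (12.165,46.03): [(0, 42.578) (6.9486, 43.6175) (13.5246, 65.5417) (4.4395, 88) (0, 88)]  |A|=429.7615
7. ⊥bis P0·P6 via (5.385,51.485): [(0, 49.7445) (9.7295, 52.8892) (13.5246, 65.5417) (4.4395, 88) (0, 88)]  |A|=364.1311
8. ⊥bis P0·P7 via (14.26,45.08): [(0, 49.7445) (9.7295, 52.8892) (13.5246, 65.5417) (4.4395, 88) (0, 88)]  |A|=364.1311
9. ⊥bis P0·P8 via (9.64,37.18): [(0, 49.7445) (9.7295, 52.8892) (13.5246, 65.5417) (4.4395, 88) (0, 88)]  |A|=364.1311
10. ⊥bis P0·P9 via (11.485,66.68): [(0, 83.0416) (0, 49.7445) (9.7295, 52.8892) (13.1532, 64.3035)]  |A|=269.1259
11. canonical 4-gon: [(0, 83.0416) (0, 49.7445) (9.7295, 52.8892) (13.1532, 64.3035)]
12. shoelace: 269.1259

Area of P0's cell: 269.1259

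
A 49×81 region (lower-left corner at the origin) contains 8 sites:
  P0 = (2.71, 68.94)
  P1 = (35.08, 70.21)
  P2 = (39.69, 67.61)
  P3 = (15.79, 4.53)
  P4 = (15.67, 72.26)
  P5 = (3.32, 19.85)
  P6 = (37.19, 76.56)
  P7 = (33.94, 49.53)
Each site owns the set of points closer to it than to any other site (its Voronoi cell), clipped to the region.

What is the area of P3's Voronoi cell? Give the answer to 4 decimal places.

1. box [0,49]×[0,81]: [(0, 0) (49, 0) (49, 81) (0, 81)]
2. ⊥bis P3·P0 via (9.25,36.735): [(0, 34.8566) (0, 0) (49, 0) (49, 44.8072)]  |A|=1951.7621
3. ⊥bis P3·P1 via (25.435,37.37): [(20.097, 38.9377) (0, 34.8566) (0, 0) (49, 0) (49, 30.449)]  |A|=1744.2653
4. ⊥bis P3·P2 via (27.74,36.07): [(20.4264, 38.841) (20.097, 38.9377) (0, 34.8566) (0, 0) (49, 0) (49, 28.0149)]  |A|=1709.4896
5. ⊥bis P3·P4 via (15.73,38.395): [(21.5762, 38.4054) (17.4393, 38.398) (0, 34.8566) (0, 0) (49, 0) (49, 28.0149)]  |A|=1708.3668
6. ⊥bis P3·P5 via (9.555,12.19): [(35.3503, 33.1866) (0, 4.4125) (0, 0) (49, 0) (49, 28.0149)]  |A|=1082.2608
7. ⊥bis P3·P6 via (26.49,40.545): [(35.3503, 33.1866) (0, 4.4125) (0, 0) (49, 0) (49, 28.0149)]  |A|=1082.2608
8. ⊥bis P3·P7 via (24.865,27.03): [(26.8186, 26.242) (0, 4.4125) (0, 0) (49, 0) (49, 17.2956)]  |A|=893.9186
9. canonical 5-gon: [(26.8186, 26.242) (0, 4.4125) (0, 0) (49, 0) (49, 17.2956)]
10. shoelace: 893.9186

Area of P3's cell: 893.9186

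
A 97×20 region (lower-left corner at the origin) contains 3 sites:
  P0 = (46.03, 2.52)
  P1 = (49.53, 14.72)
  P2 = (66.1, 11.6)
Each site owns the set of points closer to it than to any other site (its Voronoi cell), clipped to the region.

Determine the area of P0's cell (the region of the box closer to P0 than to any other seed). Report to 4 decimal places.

Area of P0's cell: 802.5645

1. box [0,97]×[0,20]: [(0, 0) (97, 0) (97, 20) (0, 20)]
2. ⊥bis P0·P1 via (47.78,8.62): [(0, 0) (77.8269, 0) (8.1126, 20) (0, 20)]  |A|=859.3943
3. ⊥bis P0·P2 via (56.065,7.06): [(0, 0) (59.2591, 0) (56.4897, 6.1213) (8.1126, 20) (0, 20)]  |A|=802.5645
4. canonical 5-gon: [(0, 0) (59.2591, 0) (56.4897, 6.1213) (8.1126, 20) (0, 20)]
5. shoelace: 802.5645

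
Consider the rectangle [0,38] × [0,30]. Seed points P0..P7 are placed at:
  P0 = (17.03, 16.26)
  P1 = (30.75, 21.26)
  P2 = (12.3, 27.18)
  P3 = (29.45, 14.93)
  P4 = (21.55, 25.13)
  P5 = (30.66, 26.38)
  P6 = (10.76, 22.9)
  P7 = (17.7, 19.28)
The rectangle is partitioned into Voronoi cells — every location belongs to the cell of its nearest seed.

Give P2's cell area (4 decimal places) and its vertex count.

Area of P2's cell: 65.5641 (5 vertices)

1. box [0,38]×[0,30]: [(0, 0) (38, 0) (38, 30) (0, 30)]
2. ⊥bis P2·P0 via (14.665,21.72): [(0, 15.3679) (33.7808, 30) (0, 30)]  |A|=247.1426
3. ⊥bis P2·P1 via (21.525,24.22): [(0, 15.3679) (21.7007, 24.7675) (23.3796, 30) (0, 30)]  |A|=219.9306
4. ⊥bis P2·P3 via (20.875,21.055): [(0, 15.3679) (21.7007, 24.7675) (23.3796, 30) (0, 30)]  |A|=219.9306
5. ⊥bis P2·P4 via (16.925,26.155): [(0, 15.3679) (16.0777, 22.3319) (17.7771, 30) (0, 30)]  |A|=185.784
6. ⊥bis P2·P5 via (21.48,26.78): [(0, 15.3679) (16.0777, 22.3319) (17.7771, 30) (0, 30)]  |A|=185.784
7. ⊥bis P2·P6 via (11.53,25.04): [(0, 29.1886) (16.2977, 23.3245) (17.7771, 30) (0, 30)]  |A|=65.9471
8. ⊥bis P2·P7 via (15,23.23): [(0, 29.1886) (15.5381, 23.5978) (16.5047, 24.2585) (17.7771, 30) (0, 30)]  |A|=65.5641
9. canonical 5-gon: [(0, 29.1886) (15.5381, 23.5978) (16.5047, 24.2585) (17.7771, 30) (0, 30)]
10. shoelace: 65.5641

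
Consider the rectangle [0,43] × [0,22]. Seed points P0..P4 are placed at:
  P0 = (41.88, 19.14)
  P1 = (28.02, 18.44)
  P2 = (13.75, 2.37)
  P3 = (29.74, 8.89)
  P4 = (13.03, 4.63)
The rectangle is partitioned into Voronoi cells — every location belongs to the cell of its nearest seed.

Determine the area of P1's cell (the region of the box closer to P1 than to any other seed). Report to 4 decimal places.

Area of P1's cell: 173.6403

1. box [0,43]×[0,22]: [(0, 0) (43, 0) (43, 22) (0, 22)]
2. ⊥bis P1·P0 via (34.95,18.79): [(0, 0) (35.899, 0) (34.7879, 22) (0, 22)]  |A|=777.5556
3. ⊥bis P1·P2 via (20.885,10.405): [(32.6025, 0) (35.899, 0) (34.7879, 22) (7.8274, 22)]  |A|=332.8267
4. ⊥bis P1·P3 via (28.88,13.665): [(19.181, 11.9182) (35.1518, 14.7946) (34.7879, 22) (7.8274, 22)]  |A|=193.9671
5. ⊥bis P1·P4 via (20.525,11.535): [(20.031, 12.0712) (35.1518, 14.7946) (34.7879, 22) (10.8838, 22)]  |A|=173.6403
6. canonical 4-gon: [(20.031, 12.0712) (35.1518, 14.7946) (34.7879, 22) (10.8838, 22)]
7. shoelace: 173.6403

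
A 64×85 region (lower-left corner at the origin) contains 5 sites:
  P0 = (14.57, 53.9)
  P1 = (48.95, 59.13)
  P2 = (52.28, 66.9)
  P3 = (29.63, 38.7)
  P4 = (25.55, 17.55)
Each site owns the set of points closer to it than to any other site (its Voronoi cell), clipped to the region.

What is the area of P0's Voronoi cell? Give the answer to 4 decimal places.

Area of P0's cell: 1327.0542

1. box [0,64]×[0,85]: [(0, 0) (64, 0) (64, 85) (0, 85)]
2. ⊥bis P0·P1 via (31.76,56.515): [(0, 0) (40.3572, 0) (27.4268, 85) (0, 85)]  |A|=2880.8207
3. ⊥bis P0·P2 via (33.425,60.4): [(0, 0) (40.3572, 0) (29.3872, 72.1126) (24.9445, 85) (0, 85)]  |A|=2864.8257
4. ⊥bis P0·P3 via (22.1,46.3): [(0, 24.4036) (31.8451, 55.9554) (29.3872, 72.1126) (24.9445, 85) (0, 85)]  |A|=1347.156
5. ⊥bis P0·P4 via (20.06,35.725): [(0, 29.6656) (7.6403, 31.9735) (31.8451, 55.9554) (29.3872, 72.1126) (24.9445, 85) (0, 85)]  |A|=1327.0542
6. canonical 6-gon: [(0, 29.6656) (7.6403, 31.9735) (31.8451, 55.9554) (29.3872, 72.1126) (24.9445, 85) (0, 85)]
7. shoelace: 1327.0542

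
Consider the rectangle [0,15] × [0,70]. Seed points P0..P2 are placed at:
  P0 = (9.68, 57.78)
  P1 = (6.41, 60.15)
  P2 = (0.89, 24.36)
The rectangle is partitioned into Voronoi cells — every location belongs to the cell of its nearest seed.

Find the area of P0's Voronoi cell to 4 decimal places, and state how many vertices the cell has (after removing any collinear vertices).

Area of P0's cell: 265.8843 (4 vertices)

1. box [0,15]×[0,70]: [(0, 0) (15, 0) (15, 70) (0, 70)]
2. ⊥bis P0·P1 via (8.045,58.965): [(0, 47.8649) (0, 0) (15, 0) (15, 68.5611)]  |A|=873.1956
3. ⊥bis P0·P2 via (5.285,41.07): [(0, 47.8649) (0, 42.46) (15, 38.5148) (15, 68.5611)]  |A|=265.8843
4. canonical 4-gon: [(0, 47.8649) (0, 42.46) (15, 38.5148) (15, 68.5611)]
5. shoelace: 265.8843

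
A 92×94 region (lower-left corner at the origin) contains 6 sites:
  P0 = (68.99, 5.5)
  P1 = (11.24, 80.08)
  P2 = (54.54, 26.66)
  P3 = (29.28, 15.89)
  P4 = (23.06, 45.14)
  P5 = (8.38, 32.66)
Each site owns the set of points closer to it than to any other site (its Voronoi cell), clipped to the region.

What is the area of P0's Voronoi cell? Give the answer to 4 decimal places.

Area of P0's cell: 960.2295

1. box [0,92]×[0,94]: [(0, 0) (92, 0) (92, 94) (0, 94)]
2. ⊥bis P0·P1 via (40.115,42.79): [(0, 11.7275) (0, 0) (92, 0) (92, 82.9664)]  |A|=4355.9212
3. ⊥bis P0·P2 via (61.765,16.08): [(38.2181, 0) (92, 0) (92, 36.7272)]  |A|=987.6307
4. ⊥bis P0·P3 via (49.135,10.695): [(48.1029, 6.7502) (46.3367, 0) (92, 0) (92, 36.7272)]  |A|=960.2295
5. ⊥bis P0·P4 via (46.025,25.32): [(48.1029, 6.7502) (46.3367, 0) (92, 0) (92, 36.7272)]  |A|=960.2295
6. ⊥bis P0·P5 via (38.685,19.08): [(48.1029, 6.7502) (46.3367, 0) (92, 0) (92, 36.7272)]  |A|=960.2295
7. canonical 4-gon: [(48.1029, 6.7502) (46.3367, 0) (92, 0) (92, 36.7272)]
8. shoelace: 960.2295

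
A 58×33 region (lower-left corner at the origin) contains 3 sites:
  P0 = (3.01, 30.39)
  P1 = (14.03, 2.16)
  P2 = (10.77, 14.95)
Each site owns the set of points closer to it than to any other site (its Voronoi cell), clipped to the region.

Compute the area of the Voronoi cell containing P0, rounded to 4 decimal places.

1. box [0,58]×[0,33]: [(0, 0) (58, 0) (58, 33) (0, 33)]
2. ⊥bis P0·P1 via (8.52,16.275): [(0, 12.9491) (51.3645, 33) (0, 33)]  |A|=514.9528
3. ⊥bis P0·P2 via (6.89,22.67): [(0, 19.2072) (27.4435, 33) (0, 33)]  |A|=189.2621
4. canonical 3-gon: [(0, 19.2072) (27.4435, 33) (0, 33)]
5. shoelace: 189.2621

Area of P0's cell: 189.2621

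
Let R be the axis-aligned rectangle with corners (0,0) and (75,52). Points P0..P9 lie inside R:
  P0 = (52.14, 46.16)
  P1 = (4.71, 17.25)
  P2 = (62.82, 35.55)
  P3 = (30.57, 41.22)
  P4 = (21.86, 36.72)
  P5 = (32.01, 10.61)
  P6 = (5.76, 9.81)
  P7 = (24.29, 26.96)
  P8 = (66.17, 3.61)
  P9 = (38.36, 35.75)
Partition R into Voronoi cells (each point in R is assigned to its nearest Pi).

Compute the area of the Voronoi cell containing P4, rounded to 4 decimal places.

Area of P4's cell: 488.7456

1. box [0,75]×[0,52]: [(0, 0) (75, 0) (75, 52) (0, 52)]
2. ⊥bis P4·P0 via (37,41.44): [(0, 0) (49.9192, 0) (33.7078, 52) (0, 52)]  |A|=2174.3034
3. ⊥bis P4·P1 via (13.285,26.985): [(0, 38.687) (43.9204, 0) (49.9192, 0) (33.7078, 52) (0, 52)]  |A|=1324.7284
4. ⊥bis P4·P2 via (42.34,36.135): [(0, 38.687) (41.3719, 2.2448) (42.0306, 25.3037) (33.7078, 52) (0, 52)]  |A|=1218.711
5. ⊥bis P4·P3 via (26.215,38.97): [(0, 38.687) (41.3719, 2.2448) (41.5719, 9.2458) (19.4831, 52) (0, 52)]  |A|=841.6815
6. ⊥bis P4·P5 via (26.935,23.665): [(0, 38.687) (20.0796, 21) (32.9202, 25.9917) (19.4831, 52) (0, 52)]  |A|=636.1655
7. ⊥bis P4·P6 via (13.81,23.265): [(0, 38.687) (20.0796, 21) (32.9202, 25.9917) (19.4831, 52) (0, 52)]  |A|=636.1655
8. ⊥bis P4·P7 via (23.075,31.84): [(0, 38.687) (11.1452, 28.8698) (29.121, 33.3453) (19.4831, 52) (0, 52)]  |A|=488.7456
9. ⊥bis P4·P8 via (44.015,20.165): [(0, 38.687) (11.1452, 28.8698) (29.121, 33.3453) (19.4831, 52) (0, 52)]  |A|=488.7456
10. ⊥bis P4·P9 via (30.11,36.235): [(0, 38.687) (11.1452, 28.8698) (29.121, 33.3453) (19.4831, 52) (0, 52)]  |A|=488.7456
11. canonical 5-gon: [(0, 38.687) (11.1452, 28.8698) (29.121, 33.3453) (19.4831, 52) (0, 52)]
12. shoelace: 488.7456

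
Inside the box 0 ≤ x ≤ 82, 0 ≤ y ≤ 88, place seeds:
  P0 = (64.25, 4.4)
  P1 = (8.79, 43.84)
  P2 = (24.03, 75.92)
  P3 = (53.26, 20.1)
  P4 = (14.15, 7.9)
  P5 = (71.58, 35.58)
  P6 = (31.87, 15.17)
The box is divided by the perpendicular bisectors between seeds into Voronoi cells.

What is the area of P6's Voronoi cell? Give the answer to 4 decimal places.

Area of P6's cell: 754.9931

1. box [0,82]×[0,88]: [(0, 0) (82, 0) (82, 88) (0, 88)]
2. ⊥bis P6·P0 via (48.06,9.785): [(0, 0) (44.8054, 0) (74.0753, 88) (0, 88)]  |A|=5230.7503
3. ⊥bis P6·P1 via (20.33,29.505): [(0, 13.1389) (0, 0) (44.8054, 0) (67.1578, 67.2024)]  |A|=1946.7041
4. ⊥bis P6·P2 via (27.95,45.545): [(42.6041, 47.4362) (0, 13.1389) (0, 0) (44.8054, 0) (61.3896, 49.8605)]  |A|=1790.8077
5. ⊥bis P6·P3 via (42.565,17.635): [(36.7775, 42.7456) (0, 13.1389) (0, 0) (44.8054, 0) (45.8829, 3.2395)]  |A|=1235.2565
6. ⊥bis P6·P4 via (23.01,11.535): [(36.7775, 42.7456) (16.8025, 26.6653) (27.7425, 0) (44.8054, 0) (45.8829, 3.2395)]  |A|=754.9931
7. ⊥bis P6·P5 via (51.725,25.375): [(36.7775, 42.7456) (16.8025, 26.6653) (27.7425, 0) (44.8054, 0) (45.8829, 3.2395)]  |A|=754.9931
8. canonical 5-gon: [(36.7775, 42.7456) (16.8025, 26.6653) (27.7425, 0) (44.8054, 0) (45.8829, 3.2395)]
9. shoelace: 754.9931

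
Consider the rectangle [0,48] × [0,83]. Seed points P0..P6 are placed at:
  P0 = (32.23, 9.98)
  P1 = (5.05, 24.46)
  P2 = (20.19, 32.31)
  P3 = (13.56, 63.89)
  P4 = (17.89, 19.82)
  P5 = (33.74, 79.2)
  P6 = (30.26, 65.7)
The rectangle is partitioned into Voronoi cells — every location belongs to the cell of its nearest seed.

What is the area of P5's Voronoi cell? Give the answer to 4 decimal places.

Area of P5's cell: 326.2688

1. box [0,48]×[0,83]: [(0, 0) (48, 0) (48, 83) (0, 83)]
2. ⊥bis P5·P0 via (32.985,44.59): [(0, 45.3096) (48, 44.2625) (48, 83) (0, 83)]  |A|=1834.2718
3. ⊥bis P5·P1 via (19.395,51.83): [(0, 61.9952) (33.2185, 44.5849) (48, 44.2625) (48, 83) (0, 83)]  |A|=1557.1358
4. ⊥bis P5·P2 via (26.965,55.755): [(0, 63.5472) (48, 49.6764) (48, 83) (0, 83)]  |A|=1266.6332
5. ⊥bis P5·P3 via (23.65,71.545): [(38.0624, 52.5481) (48, 49.6764) (48, 83) (14.9594, 83)]  |A|=668.6521
6. ⊥bis P5·P4 via (25.815,49.51): [(38.0624, 52.5481) (48, 49.6764) (48, 83) (14.9594, 83)]  |A|=668.6521
7. ⊥bis P5·P6 via (32,72.45): [(20.7665, 75.3458) (48, 68.3256) (48, 83) (14.9594, 83)]  |A|=326.2688
8. canonical 4-gon: [(20.7665, 75.3458) (48, 68.3256) (48, 83) (14.9594, 83)]
9. shoelace: 326.2688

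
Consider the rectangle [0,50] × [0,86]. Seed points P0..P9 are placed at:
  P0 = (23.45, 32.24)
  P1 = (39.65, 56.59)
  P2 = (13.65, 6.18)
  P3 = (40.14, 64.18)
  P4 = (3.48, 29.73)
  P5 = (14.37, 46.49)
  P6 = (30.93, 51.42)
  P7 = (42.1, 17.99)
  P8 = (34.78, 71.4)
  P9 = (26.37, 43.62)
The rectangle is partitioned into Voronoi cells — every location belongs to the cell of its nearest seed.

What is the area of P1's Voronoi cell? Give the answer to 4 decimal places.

Area of P1's cell: 265.9009

1. box [0,50]×[0,86]: [(0, 0) (50, 0) (50, 86) (0, 86)]
2. ⊥bis P1·P0 via (31.55,44.415): [(0, 65.4051) (50, 32.1403) (50, 86) (0, 86)]  |A|=1861.365
3. ⊥bis P1·P2 via (26.65,31.385): [(0, 65.4051) (50, 32.1403) (50, 86) (0, 86)]  |A|=1861.365
4. ⊥bis P1·P3 via (39.895,60.385): [(4.0693, 62.6979) (50, 32.1403) (50, 59.7326)]  |A|=633.6689
5. ⊥bis P1·P4 via (21.565,43.16): [(7.2065, 62.4953) (9.9727, 58.7703) (50, 32.1403) (50, 59.7326)]  |A|=628.1059
6. ⊥bis P1·P5 via (27.01,51.54): [(23.0415, 61.473) (29.2436, 45.9495) (50, 32.1403) (50, 59.7326)]  |A|=490.2088
7. ⊥bis P1·P6 via (35.29,54.005): [(31.1735, 60.948) (47.1157, 34.0592) (50, 32.1403) (50, 59.7326)]  |A|=283.2156
8. ⊥bis P1·P7 via (40.875,37.29): [(31.1735, 60.948) (45.0433, 37.5546) (50, 37.8692) (50, 59.7326)]  |A|=265.9648
9. ⊥bis P1·P8 via (37.215,63.995): [(31.1735, 60.948) (45.0433, 37.5546) (50, 37.8692) (50, 59.7326)]  |A|=265.9648
10. ⊥bis P1·P9 via (33.01,50.105): [(31.1735, 60.948) (44.697, 38.1387) (45.2544, 37.568) (50, 37.8692) (50, 59.7326)]  |A|=265.9009
11. canonical 5-gon: [(31.1735, 60.948) (44.697, 38.1387) (45.2544, 37.568) (50, 37.8692) (50, 59.7326)]
12. shoelace: 265.9009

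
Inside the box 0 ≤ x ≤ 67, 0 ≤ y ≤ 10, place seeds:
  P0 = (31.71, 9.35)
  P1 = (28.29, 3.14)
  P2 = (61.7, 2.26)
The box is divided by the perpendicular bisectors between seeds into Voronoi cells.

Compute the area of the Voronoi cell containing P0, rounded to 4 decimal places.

1. box [0,67]×[0,10]: [(0, 0) (67, 0) (67, 10) (0, 10)]
2. ⊥bis P0·P1 via (30,6.245): [(41.3396, 0) (67, 0) (67, 10) (23.1817, 10)]  |A|=347.3934
3. ⊥bis P0·P2 via (46.705,5.805): [(41.3396, 0) (45.3326, 0) (47.6967, 10) (23.1817, 10)]  |A|=142.5403
4. canonical 4-gon: [(41.3396, 0) (45.3326, 0) (47.6967, 10) (23.1817, 10)]
5. shoelace: 142.5403

Area of P0's cell: 142.5403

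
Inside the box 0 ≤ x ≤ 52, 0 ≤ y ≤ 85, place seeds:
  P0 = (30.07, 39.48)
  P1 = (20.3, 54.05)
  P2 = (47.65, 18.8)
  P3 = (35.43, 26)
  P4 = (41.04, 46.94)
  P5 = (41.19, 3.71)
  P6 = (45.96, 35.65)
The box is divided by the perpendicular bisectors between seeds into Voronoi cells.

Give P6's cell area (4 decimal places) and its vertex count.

Area of P6's cell: 186.6081 (5 vertices)

1. box [0,52]×[0,85]: [(0, 0) (52, 0) (52, 85) (0, 85)]
2. ⊥bis P6·P0 via (38.015,37.565): [(28.9606, 0) (52, 0) (52, 85) (49.4484, 85)]  |A|=1087.6181
3. ⊥bis P6·P1 via (33.13,44.85): [(43.1334, 58.8004) (28.9606, 0) (52, 0) (52, 71.1654)]  |A|=992.8595
4. ⊥bis P6·P2 via (46.805,27.225): [(43.1334, 58.8004) (35.2432, 26.0654) (52, 27.746) (52, 71.1654)]  |A|=460.1273
5. ⊥bis P6·P3 via (40.695,30.825): [(43.1334, 58.8004) (37.2868, 34.544) (44.2308, 26.9668) (52, 27.746) (52, 71.1654)]  |A|=422.9476
6. ⊥bis P6·P4 via (43.5,41.295): [(38.3758, 39.062) (37.2868, 34.544) (44.2308, 26.9668) (52, 27.746) (52, 44.9992)]  |A|=186.6081
7. ⊥bis P6·P5 via (43.575,19.68): [(38.3758, 39.062) (37.2868, 34.544) (44.2308, 26.9668) (52, 27.746) (52, 44.9992)]  |A|=186.6081
8. canonical 5-gon: [(38.3758, 39.062) (37.2868, 34.544) (44.2308, 26.9668) (52, 27.746) (52, 44.9992)]
9. shoelace: 186.6081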